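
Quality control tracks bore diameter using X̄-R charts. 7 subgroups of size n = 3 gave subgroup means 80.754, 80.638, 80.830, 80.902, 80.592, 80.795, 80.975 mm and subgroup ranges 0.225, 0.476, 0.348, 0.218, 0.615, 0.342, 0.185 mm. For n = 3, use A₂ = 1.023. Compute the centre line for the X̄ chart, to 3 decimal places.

X̄̄ = (80.754 + 80.638 + 80.830 + 80.902 + 80.592 + 80.795 + 80.975) / 7 = 565.4860 / 7 = 80.7837
CL = X̄̄ = 80.7837

80.784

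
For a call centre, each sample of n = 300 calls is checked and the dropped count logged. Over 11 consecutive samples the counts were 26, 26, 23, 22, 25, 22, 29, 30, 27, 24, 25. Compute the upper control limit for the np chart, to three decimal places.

39.820

p̄ = Σdᵢ / (k·n) = 279 / (11 × 300) = 0.08455
UCL = np̄ + 3·√(np̄(1−p̄)) = 25.3636 + 3 × √(25.3636×0.91545) = 25.3636 + 3 × 4.8186 = 39.8195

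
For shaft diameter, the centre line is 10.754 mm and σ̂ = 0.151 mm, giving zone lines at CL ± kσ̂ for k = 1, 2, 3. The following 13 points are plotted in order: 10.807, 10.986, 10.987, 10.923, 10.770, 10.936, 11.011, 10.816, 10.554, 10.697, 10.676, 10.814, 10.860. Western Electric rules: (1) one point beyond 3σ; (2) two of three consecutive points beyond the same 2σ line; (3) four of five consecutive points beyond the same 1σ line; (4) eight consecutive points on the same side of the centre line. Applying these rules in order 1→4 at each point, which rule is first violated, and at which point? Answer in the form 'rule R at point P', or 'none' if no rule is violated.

rule 3 at point 6

Zone of each point (C = within 1σ̂, B = 1σ̂–2σ̂, A = 2σ̂–3σ̂, * = beyond 3σ̂; sign = side of CL): 1:+C, 2:+B, 3:+B, 4:+B, 5:+C, 6:+B, 7:+B, 8:+C, 9:-B, 10:-C, 11:-C, 12:+C, 13:+C
Rule 3 (four of five consecutive points beyond the same 1σ limit) is satisfied at point 6.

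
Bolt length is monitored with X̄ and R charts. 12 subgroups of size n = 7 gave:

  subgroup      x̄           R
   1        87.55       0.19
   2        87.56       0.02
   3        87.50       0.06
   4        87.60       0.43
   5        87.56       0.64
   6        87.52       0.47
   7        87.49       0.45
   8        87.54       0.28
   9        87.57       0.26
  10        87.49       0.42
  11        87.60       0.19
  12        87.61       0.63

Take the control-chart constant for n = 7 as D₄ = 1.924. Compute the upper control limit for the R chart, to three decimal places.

0.648

R̄ = (0.19 + 0.02 + 0.06 + 0.43 + 0.64 + 0.47 + 0.45 + 0.28 + 0.26 + 0.42 + 0.19 + 0.63) / 12 = 4.0400 / 12 = 0.3367
UCL_R = D₄·R̄ = 1.924 × 0.3367 = 0.6477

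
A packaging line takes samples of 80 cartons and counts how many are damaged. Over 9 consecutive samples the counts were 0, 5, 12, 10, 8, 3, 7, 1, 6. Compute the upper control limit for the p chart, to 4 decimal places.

p̄ = Σdᵢ / (k·n) = 52 / (9 × 80) = 0.07222
UCL = p̄ + 3·√(p̄(1−p̄)/n) = 0.07222 + 3 × √(0.07222×0.92778/80) = 0.07222 + 3 × 0.02894 = 0.15904

0.1590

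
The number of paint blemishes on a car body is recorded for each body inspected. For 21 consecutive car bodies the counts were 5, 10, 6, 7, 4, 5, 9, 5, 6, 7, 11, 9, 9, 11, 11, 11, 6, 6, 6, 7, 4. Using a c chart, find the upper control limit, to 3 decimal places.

15.531

c̄ = (5 + 10 + 6 + 7 + 4 + 5 + 9 + 5 + 6 + 7 + 11 + 9 + 9 + 11 + 11 + 11 + 6 + 6 + 6 + 7 + 4) / 21 = 155 / 21 = 7.3810
UCL = c̄ + 3√c̄ = 7.3810 + 3 × √7.3810 = 7.3810 + 3 × 2.7168 = 15.5313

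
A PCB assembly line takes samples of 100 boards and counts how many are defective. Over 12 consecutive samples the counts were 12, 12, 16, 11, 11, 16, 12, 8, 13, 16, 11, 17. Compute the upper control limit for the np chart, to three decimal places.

22.978

p̄ = Σdᵢ / (k·n) = 155 / (12 × 100) = 0.12917
UCL = np̄ + 3·√(np̄(1−p̄)) = 12.9167 + 3 × √(12.9167×0.87083) = 12.9167 + 3 × 3.3538 = 22.9782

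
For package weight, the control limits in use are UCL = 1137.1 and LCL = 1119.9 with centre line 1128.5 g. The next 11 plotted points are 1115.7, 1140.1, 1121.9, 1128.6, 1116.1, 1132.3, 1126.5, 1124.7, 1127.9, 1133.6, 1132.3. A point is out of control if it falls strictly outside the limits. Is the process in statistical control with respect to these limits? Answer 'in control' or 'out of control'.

out of control

Compare each point to [1119.9, 1137.1]: sample 1 = 1115.7 < LCL; sample 2 = 1140.1 > UCL; sample 5 = 1116.1 < LCL.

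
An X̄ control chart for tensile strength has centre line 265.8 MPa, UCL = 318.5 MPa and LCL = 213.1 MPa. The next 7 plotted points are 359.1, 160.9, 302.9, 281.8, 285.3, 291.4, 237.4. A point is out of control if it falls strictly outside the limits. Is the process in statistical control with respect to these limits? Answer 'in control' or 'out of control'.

Compare each point to [213.1, 318.5]: sample 1 = 359.1 > UCL; sample 2 = 160.9 < LCL.

out of control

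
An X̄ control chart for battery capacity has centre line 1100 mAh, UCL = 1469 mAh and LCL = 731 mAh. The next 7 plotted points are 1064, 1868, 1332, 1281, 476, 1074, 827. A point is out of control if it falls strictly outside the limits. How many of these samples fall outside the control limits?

Compare each point to [731, 1469]: sample 2 = 1868 > UCL; sample 5 = 476 < LCL.

2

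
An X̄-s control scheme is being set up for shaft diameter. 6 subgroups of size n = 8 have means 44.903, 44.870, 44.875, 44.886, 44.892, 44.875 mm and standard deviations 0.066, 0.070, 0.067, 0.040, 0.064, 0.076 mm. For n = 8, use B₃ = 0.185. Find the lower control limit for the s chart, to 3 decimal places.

s̄ = (0.066 + 0.070 + 0.067 + 0.040 + 0.064 + 0.076) / 6 = 0.0638
LCL_s = B₃·s̄ = 0.185 × 0.0638 = 0.0118

0.012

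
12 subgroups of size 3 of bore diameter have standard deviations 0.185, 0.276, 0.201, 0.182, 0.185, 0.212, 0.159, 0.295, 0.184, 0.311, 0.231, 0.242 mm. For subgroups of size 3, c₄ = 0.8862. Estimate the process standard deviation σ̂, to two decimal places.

s̄ = (0.185 + 0.276 + 0.201 + 0.182 + 0.185 + 0.212 + 0.159 + 0.295 + 0.184 + 0.311 + 0.231 + 0.242) / 12 = 0.2219
σ̂ = s̄ / c₄ = 0.2219 / 0.8862 = 0.2504

0.25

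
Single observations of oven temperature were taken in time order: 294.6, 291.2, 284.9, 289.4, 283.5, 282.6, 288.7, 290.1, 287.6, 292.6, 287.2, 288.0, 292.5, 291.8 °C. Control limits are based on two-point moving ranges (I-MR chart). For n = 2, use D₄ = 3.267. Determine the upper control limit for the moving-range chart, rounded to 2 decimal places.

Moving ranges: 3.4, 6.3, 4.5, 5.9, 0.9, 6.1, 1.4, 2.5, 5.0, 5.4, 0.8, 4.5, 0.7; M̄R̄ = 47.4000 / 13 = 3.6462
UCL_MR = D₄·M̄R̄ = 3.267 × 3.6462 = 11.9120

11.91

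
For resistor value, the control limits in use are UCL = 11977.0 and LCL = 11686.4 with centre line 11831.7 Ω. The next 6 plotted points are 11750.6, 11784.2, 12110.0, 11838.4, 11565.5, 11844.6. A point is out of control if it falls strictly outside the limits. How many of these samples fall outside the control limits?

2

Compare each point to [11686.4, 11977.0]: sample 3 = 12110.0 > UCL; sample 5 = 11565.5 < LCL.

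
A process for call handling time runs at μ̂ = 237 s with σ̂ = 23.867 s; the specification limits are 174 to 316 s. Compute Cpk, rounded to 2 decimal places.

0.88

Cpu = (USL − μ̂) / (3σ̂) = (316 − 237) / (3 × 23.867) = 1.1033; Cpl = (μ̂ − LSL) / (3σ̂) = (237 − 174) / (3 × 23.867) = 0.8799; Cpk = min(Cpu, Cpl) = 0.8799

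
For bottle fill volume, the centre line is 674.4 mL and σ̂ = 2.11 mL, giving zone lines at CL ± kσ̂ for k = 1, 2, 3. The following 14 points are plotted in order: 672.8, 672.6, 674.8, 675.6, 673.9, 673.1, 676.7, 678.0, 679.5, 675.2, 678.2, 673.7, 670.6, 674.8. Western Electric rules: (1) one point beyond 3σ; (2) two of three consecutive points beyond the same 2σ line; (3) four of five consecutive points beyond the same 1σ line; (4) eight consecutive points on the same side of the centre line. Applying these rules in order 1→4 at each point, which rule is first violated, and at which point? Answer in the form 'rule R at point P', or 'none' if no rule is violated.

Zone of each point (C = within 1σ̂, B = 1σ̂–2σ̂, A = 2σ̂–3σ̂, * = beyond 3σ̂; sign = side of CL): 1:-C, 2:-C, 3:+C, 4:+C, 5:-C, 6:-C, 7:+B, 8:+B, 9:+A, 10:+C, 11:+B, 12:-C, 13:-B, 14:+C
Rule 3 (four of five consecutive points beyond the same 1σ limit) is satisfied at point 11.

rule 3 at point 11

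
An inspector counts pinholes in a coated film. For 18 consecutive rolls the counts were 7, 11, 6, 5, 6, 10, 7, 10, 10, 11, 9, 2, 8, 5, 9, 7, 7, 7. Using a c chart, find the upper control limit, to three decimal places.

15.888

c̄ = (7 + 11 + 6 + 5 + 6 + 10 + 7 + 10 + 10 + 11 + 9 + 2 + 8 + 5 + 9 + 7 + 7 + 7) / 18 = 137 / 18 = 7.6111
UCL = c̄ + 3√c̄ = 7.6111 + 3 × √7.6111 = 7.6111 + 3 × 2.7588 = 15.8876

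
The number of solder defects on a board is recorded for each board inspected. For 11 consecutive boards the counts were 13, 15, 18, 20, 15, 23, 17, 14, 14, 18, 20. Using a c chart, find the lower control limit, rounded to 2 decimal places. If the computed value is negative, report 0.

4.63

c̄ = (13 + 15 + 18 + 20 + 15 + 23 + 17 + 14 + 14 + 18 + 20) / 11 = 187 / 11 = 17.0000
LCL = c̄ − 3√c̄ = 17.0000 − 3 × 4.1231 = 4.6307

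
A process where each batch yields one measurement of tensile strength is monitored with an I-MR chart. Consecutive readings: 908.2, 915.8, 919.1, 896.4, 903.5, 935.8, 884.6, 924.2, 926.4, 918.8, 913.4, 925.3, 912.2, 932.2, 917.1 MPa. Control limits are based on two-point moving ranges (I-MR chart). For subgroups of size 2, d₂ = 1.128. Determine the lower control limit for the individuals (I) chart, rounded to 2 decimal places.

X̄ = (908.2 + 915.8 + 919.1 + 896.4 + 903.5 + 935.8 + 884.6 + 924.2 + 926.4 + 918.8 + 913.4 + 925.3 + 912.2 + 932.2 + 917.1) / 15 = 915.5333
Moving ranges: 7.6, 3.3, 22.7, 7.1, 32.3, 51.2, 39.6, 2.2, 7.6, 5.4, 11.9, 13.1, 20.0, 15.1; M̄R̄ = 239.1000 / 14 = 17.0786
LCL = X̄ − 3·M̄R̄/d₂ = 915.5333 − 3 × 17.0786 / 1.128 = 870.1116

870.11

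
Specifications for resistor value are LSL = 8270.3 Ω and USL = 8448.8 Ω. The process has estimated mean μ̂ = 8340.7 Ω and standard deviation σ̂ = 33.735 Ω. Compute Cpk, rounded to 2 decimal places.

Cpu = (USL − μ̂) / (3σ̂) = (8448.8 − 8340.7) / (3 × 33.735) = 1.0681; Cpl = (μ̂ − LSL) / (3σ̂) = (8340.7 − 8270.3) / (3 × 33.735) = 0.6956; Cpk = min(Cpu, Cpl) = 0.6956

0.70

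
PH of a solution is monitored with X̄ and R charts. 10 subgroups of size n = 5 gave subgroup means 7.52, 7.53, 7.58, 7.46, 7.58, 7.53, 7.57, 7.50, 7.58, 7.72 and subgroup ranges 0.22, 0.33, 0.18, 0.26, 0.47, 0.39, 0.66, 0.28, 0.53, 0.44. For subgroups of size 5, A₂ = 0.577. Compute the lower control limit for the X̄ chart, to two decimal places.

7.34

X̄̄ = (7.52 + 7.53 + 7.58 + 7.46 + 7.58 + 7.53 + 7.57 + 7.50 + 7.58 + 7.72) / 10 = 75.5700 / 10 = 7.5570
R̄ = (0.22 + 0.33 + 0.18 + 0.26 + 0.47 + 0.39 + 0.66 + 0.28 + 0.53 + 0.44) / 10 = 3.7600 / 10 = 0.3760
LCL = X̄̄ − A₂·R̄ = 7.5570 − 0.577 × 0.3760 = 7.3400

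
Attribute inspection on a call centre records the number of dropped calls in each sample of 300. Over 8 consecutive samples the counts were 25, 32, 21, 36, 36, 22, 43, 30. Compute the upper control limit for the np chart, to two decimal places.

46.36

p̄ = Σdᵢ / (k·n) = 245 / (8 × 300) = 0.10208
UCL = np̄ + 3·√(np̄(1−p̄)) = 30.6250 + 3 × √(30.6250×0.89792) = 30.6250 + 3 × 5.2439 = 46.3568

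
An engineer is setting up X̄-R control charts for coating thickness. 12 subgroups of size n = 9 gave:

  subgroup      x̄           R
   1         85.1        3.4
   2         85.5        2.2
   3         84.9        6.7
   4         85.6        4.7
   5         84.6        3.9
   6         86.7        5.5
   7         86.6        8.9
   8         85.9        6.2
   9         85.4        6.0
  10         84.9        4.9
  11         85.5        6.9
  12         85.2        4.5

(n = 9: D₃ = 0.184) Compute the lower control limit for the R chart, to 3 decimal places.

R̄ = (3.4 + 2.2 + 6.7 + 4.7 + 3.9 + 5.5 + 8.9 + 6.2 + 6.0 + 4.9 + 6.9 + 4.5) / 12 = 63.8000 / 12 = 5.3167
LCL_R = D₃·R̄ = 0.184 × 5.3167 = 0.9783

0.978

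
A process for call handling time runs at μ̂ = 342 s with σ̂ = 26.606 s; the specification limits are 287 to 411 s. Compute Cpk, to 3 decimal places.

0.689

Cpu = (USL − μ̂) / (3σ̂) = (411 − 342) / (3 × 26.606) = 0.8645; Cpl = (μ̂ − LSL) / (3σ̂) = (342 − 287) / (3 × 26.606) = 0.6891; Cpk = min(Cpu, Cpl) = 0.6891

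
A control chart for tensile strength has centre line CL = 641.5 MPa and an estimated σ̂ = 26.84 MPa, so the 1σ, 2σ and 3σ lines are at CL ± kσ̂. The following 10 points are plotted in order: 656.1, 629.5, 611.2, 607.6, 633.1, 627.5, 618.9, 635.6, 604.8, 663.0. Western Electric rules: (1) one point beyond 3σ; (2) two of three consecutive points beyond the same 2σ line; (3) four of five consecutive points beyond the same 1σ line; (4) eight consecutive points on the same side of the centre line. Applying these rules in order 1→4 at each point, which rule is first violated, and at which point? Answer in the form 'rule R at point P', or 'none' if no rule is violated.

Zone of each point (C = within 1σ̂, B = 1σ̂–2σ̂, A = 2σ̂–3σ̂, * = beyond 3σ̂; sign = side of CL): 1:+C, 2:-C, 3:-B, 4:-B, 5:-C, 6:-C, 7:-C, 8:-C, 9:-B, 10:+C
Rule 4 (eight consecutive points on the same side of the centre line) is satisfied at point 9.

rule 4 at point 9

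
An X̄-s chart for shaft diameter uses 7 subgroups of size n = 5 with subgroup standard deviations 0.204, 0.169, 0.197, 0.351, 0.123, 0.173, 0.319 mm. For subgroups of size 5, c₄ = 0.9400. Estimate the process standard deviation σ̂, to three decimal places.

0.233

s̄ = (0.204 + 0.169 + 0.197 + 0.351 + 0.123 + 0.173 + 0.319) / 7 = 0.2194
σ̂ = s̄ / c₄ = 0.2194 / 0.9400 = 0.2334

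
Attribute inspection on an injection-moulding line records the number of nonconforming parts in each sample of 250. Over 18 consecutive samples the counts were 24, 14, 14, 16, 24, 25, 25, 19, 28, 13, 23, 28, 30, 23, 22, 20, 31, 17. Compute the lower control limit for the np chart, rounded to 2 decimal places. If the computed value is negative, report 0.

8.56

p̄ = Σdᵢ / (k·n) = 396 / (18 × 250) = 0.08800
LCL = np̄ − 3·√(np̄(1−p̄)) = 22.0000 − 3 × 4.4793 = 8.5621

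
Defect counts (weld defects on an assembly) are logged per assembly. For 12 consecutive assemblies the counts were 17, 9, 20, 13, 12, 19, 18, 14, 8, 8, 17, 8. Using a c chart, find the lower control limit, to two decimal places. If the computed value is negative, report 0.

2.53

c̄ = (17 + 9 + 20 + 13 + 12 + 19 + 18 + 14 + 8 + 8 + 17 + 8) / 12 = 163 / 12 = 13.5833
LCL = c̄ − 3√c̄ = 13.5833 − 3 × 3.6856 = 2.5267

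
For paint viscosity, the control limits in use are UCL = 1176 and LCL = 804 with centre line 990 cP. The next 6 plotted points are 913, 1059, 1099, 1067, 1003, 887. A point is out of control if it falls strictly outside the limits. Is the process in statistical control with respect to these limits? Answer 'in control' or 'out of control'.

in control

All 6 points lie within [804, 1176].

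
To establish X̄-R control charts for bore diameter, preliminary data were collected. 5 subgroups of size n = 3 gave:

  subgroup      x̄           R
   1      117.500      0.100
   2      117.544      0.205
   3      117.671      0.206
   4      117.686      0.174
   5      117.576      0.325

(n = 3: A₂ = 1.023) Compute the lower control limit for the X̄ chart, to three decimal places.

117.389

X̄̄ = (117.500 + 117.544 + 117.671 + 117.686 + 117.576) / 5 = 587.9770 / 5 = 117.5954
R̄ = (0.100 + 0.205 + 0.206 + 0.174 + 0.325) / 5 = 1.0100 / 5 = 0.2020
LCL = X̄̄ − A₂·R̄ = 117.5954 − 1.023 × 0.2020 = 117.3888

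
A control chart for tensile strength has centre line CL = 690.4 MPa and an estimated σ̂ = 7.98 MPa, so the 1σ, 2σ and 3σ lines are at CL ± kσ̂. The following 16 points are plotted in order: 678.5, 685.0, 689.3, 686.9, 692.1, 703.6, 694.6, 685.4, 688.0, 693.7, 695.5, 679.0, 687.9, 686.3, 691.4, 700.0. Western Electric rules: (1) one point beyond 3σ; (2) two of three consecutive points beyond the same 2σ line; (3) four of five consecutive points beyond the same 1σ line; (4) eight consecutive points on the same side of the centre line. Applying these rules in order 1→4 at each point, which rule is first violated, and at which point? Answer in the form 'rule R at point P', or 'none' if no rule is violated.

Zone of each point (C = within 1σ̂, B = 1σ̂–2σ̂, A = 2σ̂–3σ̂, * = beyond 3σ̂; sign = side of CL): 1:-B, 2:-C, 3:-C, 4:-C, 5:+C, 6:+B, 7:+C, 8:-C, 9:-C, 10:+C, 11:+C, 12:-B, 13:-C, 14:-C, 15:+C, 16:+B
No rule fires across all 16 points.

none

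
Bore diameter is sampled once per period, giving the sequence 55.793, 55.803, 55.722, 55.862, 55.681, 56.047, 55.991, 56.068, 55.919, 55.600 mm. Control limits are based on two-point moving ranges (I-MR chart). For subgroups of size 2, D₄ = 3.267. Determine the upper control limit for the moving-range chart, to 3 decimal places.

0.501

Moving ranges: 0.010, 0.081, 0.140, 0.181, 0.366, 0.056, 0.077, 0.149, 0.319; M̄R̄ = 1.3790 / 9 = 0.1532
UCL_MR = D₄·M̄R̄ = 3.267 × 0.1532 = 0.5006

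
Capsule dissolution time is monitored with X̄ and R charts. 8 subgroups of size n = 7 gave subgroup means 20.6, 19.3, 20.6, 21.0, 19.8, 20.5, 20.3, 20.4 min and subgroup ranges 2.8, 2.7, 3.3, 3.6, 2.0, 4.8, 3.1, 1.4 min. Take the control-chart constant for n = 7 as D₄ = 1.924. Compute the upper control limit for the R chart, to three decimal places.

R̄ = (2.8 + 2.7 + 3.3 + 3.6 + 2.0 + 4.8 + 3.1 + 1.4) / 8 = 23.7000 / 8 = 2.9625
UCL_R = D₄·R̄ = 1.924 × 2.9625 = 5.6998

5.700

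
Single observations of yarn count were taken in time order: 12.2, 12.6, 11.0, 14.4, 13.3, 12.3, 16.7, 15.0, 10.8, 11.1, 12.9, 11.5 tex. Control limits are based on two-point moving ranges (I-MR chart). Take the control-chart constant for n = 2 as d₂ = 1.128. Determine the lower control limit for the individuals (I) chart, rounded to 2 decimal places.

7.67

X̄ = (12.2 + 12.6 + 11.0 + 14.4 + 13.3 + 12.3 + 16.7 + 15.0 + 10.8 + 11.1 + 12.9 + 11.5) / 12 = 12.8167
Moving ranges: 0.4, 1.6, 3.4, 1.1, 1.0, 4.4, 1.7, 4.2, 0.3, 1.8, 1.4; M̄R̄ = 21.3000 / 11 = 1.9364
LCL = X̄ − 3·M̄R̄/d₂ = 12.8167 − 3 × 1.9364 / 1.128 = 7.6668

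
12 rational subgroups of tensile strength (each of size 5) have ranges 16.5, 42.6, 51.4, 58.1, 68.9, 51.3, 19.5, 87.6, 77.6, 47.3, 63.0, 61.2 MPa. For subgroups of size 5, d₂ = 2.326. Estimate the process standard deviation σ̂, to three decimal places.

R̄ = (16.5 + 42.6 + 51.4 + 58.1 + 68.9 + 51.3 + 19.5 + 87.6 + 77.6 + 47.3 + 63.0 + 61.2) / 12 = 53.7500
σ̂ = R̄ / d₂ = 53.7500 / 2.326 = 23.1083

23.108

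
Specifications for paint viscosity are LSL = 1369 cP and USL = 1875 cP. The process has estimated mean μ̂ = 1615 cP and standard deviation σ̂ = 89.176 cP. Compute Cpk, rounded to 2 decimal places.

0.92

Cpu = (USL − μ̂) / (3σ̂) = (1875 − 1615) / (3 × 89.176) = 0.9719; Cpl = (μ̂ − LSL) / (3σ̂) = (1615 − 1369) / (3 × 89.176) = 0.9195; Cpk = min(Cpu, Cpl) = 0.9195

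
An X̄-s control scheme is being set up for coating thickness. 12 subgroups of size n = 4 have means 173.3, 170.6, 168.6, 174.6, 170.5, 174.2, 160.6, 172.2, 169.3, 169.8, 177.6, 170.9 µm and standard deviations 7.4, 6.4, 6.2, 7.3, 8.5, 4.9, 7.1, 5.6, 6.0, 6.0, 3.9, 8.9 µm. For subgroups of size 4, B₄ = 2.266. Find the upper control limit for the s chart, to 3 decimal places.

s̄ = (7.4 + 6.4 + 6.2 + 7.3 + 8.5 + 4.9 + 7.1 + 5.6 + 6.0 + 6.0 + 3.9 + 8.9) / 12 = 6.5167
UCL_s = B₄·s̄ = 2.266 × 6.5167 = 14.7668

14.767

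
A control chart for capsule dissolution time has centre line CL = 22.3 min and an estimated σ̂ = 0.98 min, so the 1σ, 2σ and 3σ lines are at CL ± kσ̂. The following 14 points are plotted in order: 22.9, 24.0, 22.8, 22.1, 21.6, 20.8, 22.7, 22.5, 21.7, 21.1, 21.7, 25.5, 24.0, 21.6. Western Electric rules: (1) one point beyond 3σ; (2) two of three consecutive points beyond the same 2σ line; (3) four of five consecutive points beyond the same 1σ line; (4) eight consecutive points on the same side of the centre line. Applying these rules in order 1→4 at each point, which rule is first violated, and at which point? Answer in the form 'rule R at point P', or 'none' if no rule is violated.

rule 1 at point 12

Zone of each point (C = within 1σ̂, B = 1σ̂–2σ̂, A = 2σ̂–3σ̂, * = beyond 3σ̂; sign = side of CL): 1:+C, 2:+B, 3:+C, 4:-C, 5:-C, 6:-B, 7:+C, 8:+C, 9:-C, 10:-B, 11:-C, 12:+*, 13:+B, 14:-C
Rule 1 (one point beyond the 3σ limits) is satisfied at point 12.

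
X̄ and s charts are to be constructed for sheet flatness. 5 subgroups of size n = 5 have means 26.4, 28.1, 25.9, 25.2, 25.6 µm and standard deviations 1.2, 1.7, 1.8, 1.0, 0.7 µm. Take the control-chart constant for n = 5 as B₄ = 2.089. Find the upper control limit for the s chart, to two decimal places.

2.67

s̄ = (1.2 + 1.7 + 1.8 + 1.0 + 0.7) / 5 = 1.2800
UCL_s = B₄·s̄ = 2.089 × 1.2800 = 2.6739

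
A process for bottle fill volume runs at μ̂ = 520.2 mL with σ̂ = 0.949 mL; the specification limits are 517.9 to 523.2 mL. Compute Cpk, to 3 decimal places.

Cpu = (USL − μ̂) / (3σ̂) = (523.2 − 520.2) / (3 × 0.949) = 1.0537; Cpl = (μ̂ − LSL) / (3σ̂) = (520.2 − 517.9) / (3 × 0.949) = 0.8079; Cpk = min(Cpu, Cpl) = 0.8079

0.808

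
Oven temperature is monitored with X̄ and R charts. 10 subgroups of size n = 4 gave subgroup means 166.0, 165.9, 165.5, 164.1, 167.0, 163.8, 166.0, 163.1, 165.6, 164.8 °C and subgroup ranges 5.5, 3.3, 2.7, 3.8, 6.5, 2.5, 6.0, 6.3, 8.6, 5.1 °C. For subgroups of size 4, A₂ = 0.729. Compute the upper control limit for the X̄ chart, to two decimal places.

X̄̄ = (166.0 + 165.9 + 165.5 + 164.1 + 167.0 + 163.8 + 166.0 + 163.1 + 165.6 + 164.8) / 10 = 1651.8000 / 10 = 165.1800
R̄ = (5.5 + 3.3 + 2.7 + 3.8 + 6.5 + 2.5 + 6.0 + 6.3 + 8.6 + 5.1) / 10 = 50.3000 / 10 = 5.0300
UCL = X̄̄ + A₂·R̄ = 165.1800 + 0.729 × 5.0300 = 168.8469

168.85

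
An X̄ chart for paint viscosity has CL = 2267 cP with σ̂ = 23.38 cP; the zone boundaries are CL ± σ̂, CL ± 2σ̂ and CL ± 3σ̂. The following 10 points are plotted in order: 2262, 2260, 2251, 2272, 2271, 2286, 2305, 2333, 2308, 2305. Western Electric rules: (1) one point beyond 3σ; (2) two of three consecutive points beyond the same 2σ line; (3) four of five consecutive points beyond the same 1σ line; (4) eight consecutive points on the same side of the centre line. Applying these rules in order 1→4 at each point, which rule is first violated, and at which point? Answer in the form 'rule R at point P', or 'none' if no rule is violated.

rule 3 at point 10

Zone of each point (C = within 1σ̂, B = 1σ̂–2σ̂, A = 2σ̂–3σ̂, * = beyond 3σ̂; sign = side of CL): 1:-C, 2:-C, 3:-C, 4:+C, 5:+C, 6:+C, 7:+B, 8:+A, 9:+B, 10:+B
Rule 3 (four of five consecutive points beyond the same 1σ limit) is satisfied at point 10.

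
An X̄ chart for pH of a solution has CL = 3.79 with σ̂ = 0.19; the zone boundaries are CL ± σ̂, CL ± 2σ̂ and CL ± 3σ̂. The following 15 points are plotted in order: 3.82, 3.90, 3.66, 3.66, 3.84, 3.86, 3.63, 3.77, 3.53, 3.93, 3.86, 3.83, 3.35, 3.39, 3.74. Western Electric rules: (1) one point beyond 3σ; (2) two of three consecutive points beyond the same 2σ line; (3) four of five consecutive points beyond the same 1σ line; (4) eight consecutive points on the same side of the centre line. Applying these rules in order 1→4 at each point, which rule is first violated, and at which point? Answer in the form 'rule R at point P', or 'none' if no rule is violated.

Zone of each point (C = within 1σ̂, B = 1σ̂–2σ̂, A = 2σ̂–3σ̂, * = beyond 3σ̂; sign = side of CL): 1:+C, 2:+C, 3:-C, 4:-C, 5:+C, 6:+C, 7:-C, 8:-C, 9:-B, 10:+C, 11:+C, 12:+C, 13:-A, 14:-A, 15:-C
Rule 2 (two of three consecutive points beyond the same 2σ limit) is satisfied at point 14.

rule 2 at point 14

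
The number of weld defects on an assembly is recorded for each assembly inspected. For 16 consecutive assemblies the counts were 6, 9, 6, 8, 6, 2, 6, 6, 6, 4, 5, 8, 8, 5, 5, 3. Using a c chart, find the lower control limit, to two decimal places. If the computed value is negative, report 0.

c̄ = (6 + 9 + 6 + 8 + 6 + 2 + 6 + 6 + 6 + 4 + 5 + 8 + 8 + 5 + 5 + 3) / 16 = 93 / 16 = 5.8125
LCL = c̄ − 3√c̄ = 5.8125 − 3 × 2.4109 = -1.4202 → 0 (cannot be negative)

0.00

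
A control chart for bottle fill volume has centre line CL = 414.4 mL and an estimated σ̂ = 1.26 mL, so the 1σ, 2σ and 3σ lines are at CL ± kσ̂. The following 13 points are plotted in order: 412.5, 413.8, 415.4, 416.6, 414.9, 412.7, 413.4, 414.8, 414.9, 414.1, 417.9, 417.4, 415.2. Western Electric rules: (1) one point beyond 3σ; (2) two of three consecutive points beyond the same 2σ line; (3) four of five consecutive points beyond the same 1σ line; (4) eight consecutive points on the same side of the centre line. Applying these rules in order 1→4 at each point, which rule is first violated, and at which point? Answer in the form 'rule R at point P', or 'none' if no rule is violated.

rule 2 at point 12

Zone of each point (C = within 1σ̂, B = 1σ̂–2σ̂, A = 2σ̂–3σ̂, * = beyond 3σ̂; sign = side of CL): 1:-B, 2:-C, 3:+C, 4:+B, 5:+C, 6:-B, 7:-C, 8:+C, 9:+C, 10:-C, 11:+A, 12:+A, 13:+C
Rule 2 (two of three consecutive points beyond the same 2σ limit) is satisfied at point 12.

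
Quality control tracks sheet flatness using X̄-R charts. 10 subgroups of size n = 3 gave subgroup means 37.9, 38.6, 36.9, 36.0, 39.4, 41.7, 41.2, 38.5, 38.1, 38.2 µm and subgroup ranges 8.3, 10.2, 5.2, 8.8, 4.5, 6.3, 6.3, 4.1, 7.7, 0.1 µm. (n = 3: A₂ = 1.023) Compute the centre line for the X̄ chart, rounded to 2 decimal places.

X̄̄ = (37.9 + 38.6 + 36.9 + 36.0 + 39.4 + 41.7 + 41.2 + 38.5 + 38.1 + 38.2) / 10 = 386.5000 / 10 = 38.6500
CL = X̄̄ = 38.6500

38.65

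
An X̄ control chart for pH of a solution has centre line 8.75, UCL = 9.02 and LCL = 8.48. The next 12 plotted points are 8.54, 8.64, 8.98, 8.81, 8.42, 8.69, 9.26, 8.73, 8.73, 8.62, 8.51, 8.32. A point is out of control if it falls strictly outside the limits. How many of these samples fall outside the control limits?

Compare each point to [8.48, 9.02]: sample 5 = 8.42 < LCL; sample 7 = 9.26 > UCL; sample 12 = 8.32 < LCL.

3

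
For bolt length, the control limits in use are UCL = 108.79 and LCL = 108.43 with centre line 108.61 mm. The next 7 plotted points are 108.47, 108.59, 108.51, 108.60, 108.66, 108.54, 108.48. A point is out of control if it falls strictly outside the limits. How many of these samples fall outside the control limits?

All 7 points lie within [108.43, 108.79].

0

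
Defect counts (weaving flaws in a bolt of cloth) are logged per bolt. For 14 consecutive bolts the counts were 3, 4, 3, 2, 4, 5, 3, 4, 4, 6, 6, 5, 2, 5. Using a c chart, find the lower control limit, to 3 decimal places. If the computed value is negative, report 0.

c̄ = (3 + 4 + 3 + 2 + 4 + 5 + 3 + 4 + 4 + 6 + 6 + 5 + 2 + 5) / 14 = 56 / 14 = 4.0000
LCL = c̄ − 3√c̄ = 4.0000 − 3 × 2.0000 = -2.0000 → 0 (cannot be negative)

0.000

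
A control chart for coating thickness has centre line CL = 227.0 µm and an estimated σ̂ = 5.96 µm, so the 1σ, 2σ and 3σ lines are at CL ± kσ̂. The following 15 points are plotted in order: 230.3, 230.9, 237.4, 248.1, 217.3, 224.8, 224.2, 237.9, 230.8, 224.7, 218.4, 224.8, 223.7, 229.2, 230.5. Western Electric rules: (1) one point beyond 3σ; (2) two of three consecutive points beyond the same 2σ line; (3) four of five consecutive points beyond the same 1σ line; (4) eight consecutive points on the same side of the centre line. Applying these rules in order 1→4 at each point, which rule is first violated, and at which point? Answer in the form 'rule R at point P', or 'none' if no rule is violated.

Zone of each point (C = within 1σ̂, B = 1σ̂–2σ̂, A = 2σ̂–3σ̂, * = beyond 3σ̂; sign = side of CL): 1:+C, 2:+C, 3:+B, 4:+*, 5:-B, 6:-C, 7:-C, 8:+B, 9:+C, 10:-C, 11:-B, 12:-C, 13:-C, 14:+C, 15:+C
Rule 1 (one point beyond the 3σ limits) is satisfied at point 4.

rule 1 at point 4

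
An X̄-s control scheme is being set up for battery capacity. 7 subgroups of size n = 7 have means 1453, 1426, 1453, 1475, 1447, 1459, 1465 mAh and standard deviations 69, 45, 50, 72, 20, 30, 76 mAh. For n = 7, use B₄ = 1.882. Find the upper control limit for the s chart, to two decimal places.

97.33

s̄ = (69 + 45 + 50 + 72 + 20 + 30 + 76) / 7 = 51.7143
UCL_s = B₄·s̄ = 1.882 × 51.7143 = 97.3263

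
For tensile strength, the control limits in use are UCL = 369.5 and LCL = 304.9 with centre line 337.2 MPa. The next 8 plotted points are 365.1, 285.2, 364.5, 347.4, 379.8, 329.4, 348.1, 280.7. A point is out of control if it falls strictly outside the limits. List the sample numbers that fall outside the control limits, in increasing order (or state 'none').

2, 5, 8

Compare each point to [304.9, 369.5]: sample 2 = 285.2 < LCL; sample 5 = 379.8 > UCL; sample 8 = 280.7 < LCL.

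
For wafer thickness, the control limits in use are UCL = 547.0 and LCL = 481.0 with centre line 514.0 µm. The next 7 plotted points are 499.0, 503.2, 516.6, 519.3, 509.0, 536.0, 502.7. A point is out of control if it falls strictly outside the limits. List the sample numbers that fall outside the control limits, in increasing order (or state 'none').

none

All 7 points lie within [481.0, 547.0].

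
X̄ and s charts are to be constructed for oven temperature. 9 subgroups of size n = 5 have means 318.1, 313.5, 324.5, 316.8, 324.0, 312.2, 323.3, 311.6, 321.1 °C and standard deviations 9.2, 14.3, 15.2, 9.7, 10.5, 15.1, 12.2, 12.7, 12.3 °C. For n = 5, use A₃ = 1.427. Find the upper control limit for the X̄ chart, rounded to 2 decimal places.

X̄̄ = (318.1 + 313.5 + 324.5 + 316.8 + 324.0 + 312.2 + 323.3 + 311.6 + 321.1) / 9 = 318.3444
s̄ = (9.2 + 14.3 + 15.2 + 9.7 + 10.5 + 15.1 + 12.2 + 12.7 + 12.3) / 9 = 12.3556
UCL = X̄̄ + A₃·s̄ = 318.3444 + 1.427 × 12.3556 = 335.9758

335.98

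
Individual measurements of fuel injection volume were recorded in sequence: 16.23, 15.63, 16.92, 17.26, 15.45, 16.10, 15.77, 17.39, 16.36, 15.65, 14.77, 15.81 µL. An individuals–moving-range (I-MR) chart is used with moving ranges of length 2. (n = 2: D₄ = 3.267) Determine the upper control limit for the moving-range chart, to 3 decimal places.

3.059

Moving ranges: 0.60, 1.29, 0.34, 1.81, 0.65, 0.33, 1.62, 1.03, 0.71, 0.88, 1.04; M̄R̄ = 10.3000 / 11 = 0.9364
UCL_MR = D₄·M̄R̄ = 3.267 × 0.9364 = 3.0591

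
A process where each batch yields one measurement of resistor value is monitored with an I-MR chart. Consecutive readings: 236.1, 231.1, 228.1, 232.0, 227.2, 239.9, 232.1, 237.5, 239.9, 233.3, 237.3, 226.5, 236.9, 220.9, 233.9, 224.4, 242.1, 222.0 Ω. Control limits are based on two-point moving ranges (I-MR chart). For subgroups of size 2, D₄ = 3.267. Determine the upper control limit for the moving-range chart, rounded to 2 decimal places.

29.42

Moving ranges: 5.0, 3.0, 3.9, 4.8, 12.7, 7.8, 5.4, 2.4, 6.6, 4.0, 10.8, 10.4, 16.0, 13.0, 9.5, 17.7, 20.1; M̄R̄ = 153.1000 / 17 = 9.0059
UCL_MR = D₄·M̄R̄ = 3.267 × 9.0059 = 29.4222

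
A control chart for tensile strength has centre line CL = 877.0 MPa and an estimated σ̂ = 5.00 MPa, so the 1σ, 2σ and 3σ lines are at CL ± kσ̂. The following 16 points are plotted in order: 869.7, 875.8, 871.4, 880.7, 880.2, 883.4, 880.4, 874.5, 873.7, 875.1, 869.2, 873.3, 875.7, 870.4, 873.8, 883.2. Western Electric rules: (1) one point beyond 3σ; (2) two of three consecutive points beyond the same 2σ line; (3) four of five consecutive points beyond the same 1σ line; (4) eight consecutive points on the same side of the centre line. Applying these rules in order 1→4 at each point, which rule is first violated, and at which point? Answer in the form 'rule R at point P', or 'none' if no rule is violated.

rule 4 at point 15

Zone of each point (C = within 1σ̂, B = 1σ̂–2σ̂, A = 2σ̂–3σ̂, * = beyond 3σ̂; sign = side of CL): 1:-B, 2:-C, 3:-B, 4:+C, 5:+C, 6:+B, 7:+C, 8:-C, 9:-C, 10:-C, 11:-B, 12:-C, 13:-C, 14:-B, 15:-C, 16:+B
Rule 4 (eight consecutive points on the same side of the centre line) is satisfied at point 15.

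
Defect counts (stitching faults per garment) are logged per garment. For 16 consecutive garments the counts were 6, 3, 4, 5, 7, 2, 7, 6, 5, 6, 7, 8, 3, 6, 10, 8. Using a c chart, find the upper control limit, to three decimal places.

c̄ = (6 + 3 + 4 + 5 + 7 + 2 + 7 + 6 + 5 + 6 + 7 + 8 + 3 + 6 + 10 + 8) / 16 = 93 / 16 = 5.8125
UCL = c̄ + 3√c̄ = 5.8125 + 3 × √5.8125 = 5.8125 + 3 × 2.4109 = 13.0452

13.045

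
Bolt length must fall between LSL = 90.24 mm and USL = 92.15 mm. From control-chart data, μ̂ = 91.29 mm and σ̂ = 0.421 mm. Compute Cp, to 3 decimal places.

Cp = (USL − LSL) / (6σ̂) = (92.15 − 90.24) / (6 × 0.421) = 1.9100 / 2.5260 = 0.7561

0.756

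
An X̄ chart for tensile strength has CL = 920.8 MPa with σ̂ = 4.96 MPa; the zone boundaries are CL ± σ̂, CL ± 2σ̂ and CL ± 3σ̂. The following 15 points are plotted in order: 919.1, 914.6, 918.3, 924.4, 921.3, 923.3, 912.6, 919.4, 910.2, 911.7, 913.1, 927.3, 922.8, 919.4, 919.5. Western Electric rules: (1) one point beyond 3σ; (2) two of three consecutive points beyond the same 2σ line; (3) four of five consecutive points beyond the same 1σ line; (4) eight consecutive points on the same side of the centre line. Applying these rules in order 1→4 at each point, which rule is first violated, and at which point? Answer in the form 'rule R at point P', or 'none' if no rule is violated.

rule 3 at point 11

Zone of each point (C = within 1σ̂, B = 1σ̂–2σ̂, A = 2σ̂–3σ̂, * = beyond 3σ̂; sign = side of CL): 1:-C, 2:-B, 3:-C, 4:+C, 5:+C, 6:+C, 7:-B, 8:-C, 9:-A, 10:-B, 11:-B, 12:+B, 13:+C, 14:-C, 15:-C
Rule 3 (four of five consecutive points beyond the same 1σ limit) is satisfied at point 11.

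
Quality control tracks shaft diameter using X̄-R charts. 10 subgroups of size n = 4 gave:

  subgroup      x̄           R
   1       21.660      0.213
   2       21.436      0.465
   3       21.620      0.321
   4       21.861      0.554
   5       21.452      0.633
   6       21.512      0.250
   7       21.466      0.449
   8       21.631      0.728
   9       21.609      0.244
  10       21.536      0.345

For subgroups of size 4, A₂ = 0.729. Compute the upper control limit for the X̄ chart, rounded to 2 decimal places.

21.88

X̄̄ = (21.660 + 21.436 + 21.620 + 21.861 + 21.452 + 21.512 + 21.466 + 21.631 + 21.609 + 21.536) / 10 = 215.7830 / 10 = 21.5783
R̄ = (0.213 + 0.465 + 0.321 + 0.554 + 0.633 + 0.250 + 0.449 + 0.728 + 0.244 + 0.345) / 10 = 4.2020 / 10 = 0.4202
UCL = X̄̄ + A₂·R̄ = 21.5783 + 0.729 × 0.4202 = 21.8846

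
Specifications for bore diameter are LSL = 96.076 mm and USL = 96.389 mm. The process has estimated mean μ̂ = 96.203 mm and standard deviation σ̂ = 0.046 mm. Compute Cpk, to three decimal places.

0.920

Cpu = (USL − μ̂) / (3σ̂) = (96.389 − 96.203) / (3 × 0.046) = 1.3478; Cpl = (μ̂ − LSL) / (3σ̂) = (96.203 − 96.076) / (3 × 0.046) = 0.9203; Cpk = min(Cpu, Cpl) = 0.9203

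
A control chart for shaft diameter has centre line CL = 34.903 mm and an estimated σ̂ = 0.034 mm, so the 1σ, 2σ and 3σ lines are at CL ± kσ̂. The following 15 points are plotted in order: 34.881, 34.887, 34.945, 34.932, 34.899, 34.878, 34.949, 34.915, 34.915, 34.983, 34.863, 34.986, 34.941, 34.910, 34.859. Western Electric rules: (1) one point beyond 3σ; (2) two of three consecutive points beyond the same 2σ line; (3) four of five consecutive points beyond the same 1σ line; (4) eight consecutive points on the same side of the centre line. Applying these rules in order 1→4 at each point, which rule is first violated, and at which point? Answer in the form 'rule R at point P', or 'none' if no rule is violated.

Zone of each point (C = within 1σ̂, B = 1σ̂–2σ̂, A = 2σ̂–3σ̂, * = beyond 3σ̂; sign = side of CL): 1:-C, 2:-C, 3:+B, 4:+C, 5:-C, 6:-C, 7:+B, 8:+C, 9:+C, 10:+A, 11:-B, 12:+A, 13:+B, 14:+C, 15:-B
Rule 2 (two of three consecutive points beyond the same 2σ limit) is satisfied at point 12.

rule 2 at point 12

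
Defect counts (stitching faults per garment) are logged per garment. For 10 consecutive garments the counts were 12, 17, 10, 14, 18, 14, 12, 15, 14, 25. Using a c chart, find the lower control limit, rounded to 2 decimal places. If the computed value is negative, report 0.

c̄ = (12 + 17 + 10 + 14 + 18 + 14 + 12 + 15 + 14 + 25) / 10 = 151 / 10 = 15.1000
LCL = c̄ − 3√c̄ = 15.1000 − 3 × 3.8859 = 3.4424

3.44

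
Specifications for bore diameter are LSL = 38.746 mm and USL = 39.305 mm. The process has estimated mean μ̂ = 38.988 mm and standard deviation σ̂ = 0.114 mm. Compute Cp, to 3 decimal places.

0.817

Cp = (USL − LSL) / (6σ̂) = (39.305 − 38.746) / (6 × 0.114) = 0.5590 / 0.6840 = 0.8173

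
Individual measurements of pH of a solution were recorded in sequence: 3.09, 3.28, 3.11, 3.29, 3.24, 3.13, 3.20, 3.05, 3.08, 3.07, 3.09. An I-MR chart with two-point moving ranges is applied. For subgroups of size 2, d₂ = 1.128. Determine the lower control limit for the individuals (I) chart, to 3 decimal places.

X̄ = (3.09 + 3.28 + 3.11 + 3.29 + 3.24 + 3.13 + 3.20 + 3.05 + 3.08 + 3.07 + 3.09) / 11 = 3.1482
Moving ranges: 0.19, 0.17, 0.18, 0.05, 0.11, 0.07, 0.15, 0.03, 0.01, 0.02; M̄R̄ = 0.9800 / 10 = 0.0980
LCL = X̄ − 3·M̄R̄/d₂ = 3.1482 − 3 × 0.0980 / 1.128 = 2.8875

2.888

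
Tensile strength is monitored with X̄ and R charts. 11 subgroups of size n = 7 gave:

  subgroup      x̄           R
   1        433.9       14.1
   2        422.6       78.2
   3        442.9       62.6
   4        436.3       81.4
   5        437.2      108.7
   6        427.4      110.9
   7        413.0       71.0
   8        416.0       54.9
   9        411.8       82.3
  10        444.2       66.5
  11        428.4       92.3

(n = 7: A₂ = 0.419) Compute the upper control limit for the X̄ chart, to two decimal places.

X̄̄ = (433.9 + 422.6 + 442.9 + 436.3 + 437.2 + 427.4 + 413.0 + 416.0 + 411.8 + 444.2 + 428.4) / 11 = 4713.7000 / 11 = 428.5182
R̄ = (14.1 + 78.2 + 62.6 + 81.4 + 108.7 + 110.9 + 71.0 + 54.9 + 82.3 + 66.5 + 92.3) / 11 = 822.9000 / 11 = 74.8091
UCL = X̄̄ + A₂·R̄ = 428.5182 + 0.419 × 74.8091 = 459.8632

459.86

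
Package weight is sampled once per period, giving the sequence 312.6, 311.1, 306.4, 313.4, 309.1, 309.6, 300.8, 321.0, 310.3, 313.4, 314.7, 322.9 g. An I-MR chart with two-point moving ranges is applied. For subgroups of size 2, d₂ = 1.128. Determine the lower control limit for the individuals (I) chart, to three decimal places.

X̄ = (312.6 + 311.1 + 306.4 + 313.4 + 309.1 + 309.6 + 300.8 + 321.0 + 310.3 + 313.4 + 314.7 + 322.9) / 12 = 312.1083
Moving ranges: 1.5, 4.7, 7.0, 4.3, 0.5, 8.8, 20.2, 10.7, 3.1, 1.3, 8.2; M̄R̄ = 70.3000 / 11 = 6.3909
LCL = X̄ − 3·M̄R̄/d₂ = 312.1083 − 3 × 6.3909 / 1.128 = 295.1112

295.111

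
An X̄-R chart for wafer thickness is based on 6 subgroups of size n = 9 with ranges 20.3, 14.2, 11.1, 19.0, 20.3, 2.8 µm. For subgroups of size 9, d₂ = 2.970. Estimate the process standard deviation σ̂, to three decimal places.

R̄ = (20.3 + 14.2 + 11.1 + 19.0 + 20.3 + 2.8) / 6 = 14.6167
σ̂ = R̄ / d₂ = 14.6167 / 2.970 = 4.9214

4.921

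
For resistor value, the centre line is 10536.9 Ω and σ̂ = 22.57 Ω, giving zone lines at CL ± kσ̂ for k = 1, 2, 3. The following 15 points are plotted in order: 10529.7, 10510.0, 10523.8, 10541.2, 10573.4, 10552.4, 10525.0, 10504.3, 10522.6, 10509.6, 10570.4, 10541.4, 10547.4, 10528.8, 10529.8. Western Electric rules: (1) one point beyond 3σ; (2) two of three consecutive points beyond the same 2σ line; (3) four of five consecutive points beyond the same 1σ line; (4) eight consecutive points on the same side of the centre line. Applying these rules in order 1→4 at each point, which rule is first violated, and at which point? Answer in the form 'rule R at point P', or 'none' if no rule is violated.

Zone of each point (C = within 1σ̂, B = 1σ̂–2σ̂, A = 2σ̂–3σ̂, * = beyond 3σ̂; sign = side of CL): 1:-C, 2:-B, 3:-C, 4:+C, 5:+B, 6:+C, 7:-C, 8:-B, 9:-C, 10:-B, 11:+B, 12:+C, 13:+C, 14:-C, 15:-C
No rule fires across all 15 points.

none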